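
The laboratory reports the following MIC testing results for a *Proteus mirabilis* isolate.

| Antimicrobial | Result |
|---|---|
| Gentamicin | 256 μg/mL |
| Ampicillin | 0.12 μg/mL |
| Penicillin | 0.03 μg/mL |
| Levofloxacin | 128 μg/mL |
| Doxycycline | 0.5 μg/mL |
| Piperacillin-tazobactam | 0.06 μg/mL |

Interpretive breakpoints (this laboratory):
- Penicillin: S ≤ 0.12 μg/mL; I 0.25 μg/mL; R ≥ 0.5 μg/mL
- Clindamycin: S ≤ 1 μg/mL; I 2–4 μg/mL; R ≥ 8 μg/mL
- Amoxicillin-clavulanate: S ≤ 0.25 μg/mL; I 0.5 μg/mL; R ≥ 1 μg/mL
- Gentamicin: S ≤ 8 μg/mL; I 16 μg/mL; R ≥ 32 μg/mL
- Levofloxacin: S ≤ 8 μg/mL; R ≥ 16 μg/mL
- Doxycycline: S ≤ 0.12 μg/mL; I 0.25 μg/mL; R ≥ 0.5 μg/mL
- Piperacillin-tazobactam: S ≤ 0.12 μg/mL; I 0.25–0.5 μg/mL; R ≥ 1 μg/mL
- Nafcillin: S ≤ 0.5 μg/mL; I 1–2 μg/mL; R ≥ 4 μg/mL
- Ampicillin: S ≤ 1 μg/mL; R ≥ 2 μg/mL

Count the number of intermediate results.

Gentamicin 256 μg/mL: ≥ 32 μg/mL → Resistant
Ampicillin 0.12 μg/mL: ≤ 1 μg/mL → Susceptible
Penicillin 0.03 μg/mL: ≤ 0.12 μg/mL → Susceptible
Levofloxacin: 128 μg/mL is ≥ 16 μg/mL ⇒ R
Doxycycline 0.5 μg/mL: ≥ 0.5 μg/mL ⇒ Resistant
Piperacillin-tazobactam (0.06 μg/mL) ≤ 0.12 μg/mL → Susceptible
Intermediate: 0

0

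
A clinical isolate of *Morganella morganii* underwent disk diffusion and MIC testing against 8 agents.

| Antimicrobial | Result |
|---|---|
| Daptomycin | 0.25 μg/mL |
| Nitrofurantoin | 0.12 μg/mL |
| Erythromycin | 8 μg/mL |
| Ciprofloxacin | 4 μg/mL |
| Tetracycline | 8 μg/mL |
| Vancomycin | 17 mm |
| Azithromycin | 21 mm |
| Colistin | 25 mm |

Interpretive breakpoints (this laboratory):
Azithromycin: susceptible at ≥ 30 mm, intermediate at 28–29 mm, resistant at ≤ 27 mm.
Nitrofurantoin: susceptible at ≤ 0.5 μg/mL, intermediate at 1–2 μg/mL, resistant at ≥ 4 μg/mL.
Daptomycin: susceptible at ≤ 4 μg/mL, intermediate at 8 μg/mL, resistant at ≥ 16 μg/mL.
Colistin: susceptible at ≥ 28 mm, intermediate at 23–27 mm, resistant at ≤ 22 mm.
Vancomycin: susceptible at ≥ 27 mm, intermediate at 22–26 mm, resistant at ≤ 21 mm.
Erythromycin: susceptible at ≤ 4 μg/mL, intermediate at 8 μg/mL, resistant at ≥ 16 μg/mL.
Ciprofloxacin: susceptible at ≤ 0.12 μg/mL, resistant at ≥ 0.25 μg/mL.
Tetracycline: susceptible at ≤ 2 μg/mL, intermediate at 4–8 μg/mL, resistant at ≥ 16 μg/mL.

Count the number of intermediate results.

3

Daptomycin (0.25 μg/mL) ≤ 4 μg/mL — Susceptible
Nitrofurantoin 0.12 μg/mL: ≤ 0.5 μg/mL → Susceptible
Erythromycin (8 μg/mL) = 8 μg/mL → I
Ciprofloxacin 4 μg/mL: ≥ 0.25 μg/mL → R
Tetracycline (8 μg/mL) in 4–8 μg/mL — intermediate
Vancomycin (17 mm) ≤ 21 mm ⇒ R
Azithromycin 21 mm: ≤ 27 mm ⇒ Resistant
Colistin: 25 mm is in 23–27 mm → I
Intermediate: 3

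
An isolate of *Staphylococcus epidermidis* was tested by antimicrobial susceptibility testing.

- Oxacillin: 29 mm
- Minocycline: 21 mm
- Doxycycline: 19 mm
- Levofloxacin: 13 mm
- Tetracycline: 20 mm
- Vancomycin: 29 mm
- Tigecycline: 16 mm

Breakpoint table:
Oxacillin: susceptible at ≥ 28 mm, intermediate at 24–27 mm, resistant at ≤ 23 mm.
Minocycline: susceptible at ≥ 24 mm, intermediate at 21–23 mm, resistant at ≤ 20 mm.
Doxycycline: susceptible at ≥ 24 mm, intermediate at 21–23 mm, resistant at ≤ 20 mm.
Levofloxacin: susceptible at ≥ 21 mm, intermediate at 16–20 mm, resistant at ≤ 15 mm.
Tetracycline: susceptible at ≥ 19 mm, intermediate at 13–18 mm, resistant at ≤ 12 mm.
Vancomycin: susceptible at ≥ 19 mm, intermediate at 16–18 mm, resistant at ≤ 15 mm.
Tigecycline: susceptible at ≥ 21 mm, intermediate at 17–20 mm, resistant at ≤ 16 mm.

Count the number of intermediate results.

Oxacillin 29 mm: ≥ 28 mm ⇒ susceptible
Minocycline 21 mm: in 21–23 mm — Intermediate
Doxycycline (19 mm) ≤ 20 mm → Resistant
Levofloxacin (13 mm) ≤ 15 mm — Resistant
Tetracycline 20 mm: ≥ 19 mm — Susceptible
Vancomycin 29 mm: ≥ 19 mm → Susceptible
Tigecycline 16 mm: ≤ 16 mm → R
Intermediate: 1

1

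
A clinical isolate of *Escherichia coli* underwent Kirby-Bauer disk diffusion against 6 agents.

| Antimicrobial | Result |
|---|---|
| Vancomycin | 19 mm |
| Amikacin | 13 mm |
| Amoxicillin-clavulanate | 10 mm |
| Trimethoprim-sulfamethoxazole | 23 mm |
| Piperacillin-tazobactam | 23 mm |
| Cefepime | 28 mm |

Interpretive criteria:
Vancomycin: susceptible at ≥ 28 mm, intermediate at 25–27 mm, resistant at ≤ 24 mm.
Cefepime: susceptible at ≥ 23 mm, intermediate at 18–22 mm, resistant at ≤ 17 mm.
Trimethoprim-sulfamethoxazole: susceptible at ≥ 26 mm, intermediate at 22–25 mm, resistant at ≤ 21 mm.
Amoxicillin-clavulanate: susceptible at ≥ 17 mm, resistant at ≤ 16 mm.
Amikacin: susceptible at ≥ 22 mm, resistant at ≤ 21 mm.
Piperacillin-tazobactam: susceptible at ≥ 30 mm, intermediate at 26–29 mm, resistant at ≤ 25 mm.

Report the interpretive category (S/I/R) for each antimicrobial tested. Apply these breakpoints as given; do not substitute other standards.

Vancomycin (19 mm) ≤ 24 mm → resistant
Amikacin 13 mm: ≤ 21 mm ⇒ R
Amoxicillin-clavulanate 10 mm: ≤ 16 mm → Resistant
Trimethoprim-sulfamethoxazole: 23 mm is in 22–25 mm → intermediate
Piperacillin-tazobactam 23 mm: ≤ 25 mm → Resistant
Cefepime (28 mm) ≥ 23 mm ⇒ Susceptible

R, R, R, I, R, S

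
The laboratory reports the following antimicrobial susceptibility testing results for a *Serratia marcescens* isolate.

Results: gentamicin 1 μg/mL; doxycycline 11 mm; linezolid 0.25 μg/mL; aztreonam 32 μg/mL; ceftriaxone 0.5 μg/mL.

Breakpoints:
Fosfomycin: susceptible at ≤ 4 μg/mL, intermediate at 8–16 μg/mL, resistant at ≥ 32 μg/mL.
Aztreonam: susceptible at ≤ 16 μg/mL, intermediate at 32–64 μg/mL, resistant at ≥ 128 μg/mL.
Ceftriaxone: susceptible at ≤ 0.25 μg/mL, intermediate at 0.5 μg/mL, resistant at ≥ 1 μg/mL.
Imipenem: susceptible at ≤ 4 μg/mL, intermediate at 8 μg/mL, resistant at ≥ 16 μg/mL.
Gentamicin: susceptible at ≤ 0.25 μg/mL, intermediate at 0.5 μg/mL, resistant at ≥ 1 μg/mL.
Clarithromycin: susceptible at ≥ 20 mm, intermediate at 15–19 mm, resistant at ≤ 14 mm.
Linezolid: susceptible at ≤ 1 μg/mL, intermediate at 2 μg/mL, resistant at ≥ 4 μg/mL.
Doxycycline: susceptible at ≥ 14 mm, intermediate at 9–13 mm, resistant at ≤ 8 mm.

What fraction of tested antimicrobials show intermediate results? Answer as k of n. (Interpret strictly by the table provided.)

Gentamicin 1 μg/mL: ≥ 1 μg/mL → Resistant
Doxycycline (11 mm) in 9–13 mm ⇒ Intermediate
Linezolid (0.25 μg/mL) ≤ 1 μg/mL ⇒ S
Aztreonam: 32 μg/mL is in 32–64 μg/mL → I
Ceftriaxone 0.5 μg/mL: = 0.5 μg/mL ⇒ Intermediate
Intermediate: 3/5

3 of 5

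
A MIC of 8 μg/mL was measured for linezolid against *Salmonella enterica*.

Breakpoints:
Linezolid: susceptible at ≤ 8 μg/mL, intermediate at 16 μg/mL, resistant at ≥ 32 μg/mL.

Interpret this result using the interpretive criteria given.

Linezolid (8 μg/mL) ≤ 8 μg/mL ⇒ Susceptible

Susceptible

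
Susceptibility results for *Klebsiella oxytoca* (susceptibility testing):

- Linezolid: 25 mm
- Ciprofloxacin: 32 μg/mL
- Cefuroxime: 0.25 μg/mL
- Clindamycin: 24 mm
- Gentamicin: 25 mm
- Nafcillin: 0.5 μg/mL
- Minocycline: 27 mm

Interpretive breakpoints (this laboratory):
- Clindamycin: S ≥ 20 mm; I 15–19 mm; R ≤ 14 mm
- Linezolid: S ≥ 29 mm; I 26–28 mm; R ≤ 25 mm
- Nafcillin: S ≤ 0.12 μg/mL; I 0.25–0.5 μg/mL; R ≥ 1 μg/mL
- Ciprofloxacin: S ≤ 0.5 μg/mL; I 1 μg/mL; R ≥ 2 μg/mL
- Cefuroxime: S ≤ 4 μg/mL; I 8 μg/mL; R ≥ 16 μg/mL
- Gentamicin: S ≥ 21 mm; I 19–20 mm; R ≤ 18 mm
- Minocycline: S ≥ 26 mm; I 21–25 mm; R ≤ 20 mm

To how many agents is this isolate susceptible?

Linezolid (25 mm) ≤ 25 mm → resistant
Ciprofloxacin: 32 μg/mL is ≥ 2 μg/mL — R
Cefuroxime (0.25 μg/mL) ≤ 4 μg/mL → Susceptible
Clindamycin 24 mm: ≥ 20 mm — S
Gentamicin (25 mm) ≥ 21 mm ⇒ susceptible
Nafcillin (0.5 μg/mL) in 0.25–0.5 μg/mL → intermediate
Minocycline: 27 mm is ≥ 26 mm ⇒ Susceptible
Susceptible: 4

4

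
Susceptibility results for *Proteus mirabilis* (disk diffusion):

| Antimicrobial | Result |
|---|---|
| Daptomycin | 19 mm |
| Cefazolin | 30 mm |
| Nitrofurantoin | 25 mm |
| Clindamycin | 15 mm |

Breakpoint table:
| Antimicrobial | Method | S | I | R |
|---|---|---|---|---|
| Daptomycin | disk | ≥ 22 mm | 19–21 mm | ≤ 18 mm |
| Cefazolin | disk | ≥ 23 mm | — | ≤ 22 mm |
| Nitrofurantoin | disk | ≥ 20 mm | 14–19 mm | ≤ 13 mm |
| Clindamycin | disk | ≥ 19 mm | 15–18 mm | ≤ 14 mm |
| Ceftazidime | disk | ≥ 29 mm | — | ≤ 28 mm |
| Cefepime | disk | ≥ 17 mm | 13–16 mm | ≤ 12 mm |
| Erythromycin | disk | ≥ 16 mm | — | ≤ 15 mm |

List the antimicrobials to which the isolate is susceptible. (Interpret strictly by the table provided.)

cefazolin, nitrofurantoin

Daptomycin: 19 mm is in 19–21 mm ⇒ intermediate
Cefazolin 30 mm: ≥ 23 mm → susceptible
Nitrofurantoin (25 mm) ≥ 20 mm — S
Clindamycin: 15 mm is in 15–18 mm → I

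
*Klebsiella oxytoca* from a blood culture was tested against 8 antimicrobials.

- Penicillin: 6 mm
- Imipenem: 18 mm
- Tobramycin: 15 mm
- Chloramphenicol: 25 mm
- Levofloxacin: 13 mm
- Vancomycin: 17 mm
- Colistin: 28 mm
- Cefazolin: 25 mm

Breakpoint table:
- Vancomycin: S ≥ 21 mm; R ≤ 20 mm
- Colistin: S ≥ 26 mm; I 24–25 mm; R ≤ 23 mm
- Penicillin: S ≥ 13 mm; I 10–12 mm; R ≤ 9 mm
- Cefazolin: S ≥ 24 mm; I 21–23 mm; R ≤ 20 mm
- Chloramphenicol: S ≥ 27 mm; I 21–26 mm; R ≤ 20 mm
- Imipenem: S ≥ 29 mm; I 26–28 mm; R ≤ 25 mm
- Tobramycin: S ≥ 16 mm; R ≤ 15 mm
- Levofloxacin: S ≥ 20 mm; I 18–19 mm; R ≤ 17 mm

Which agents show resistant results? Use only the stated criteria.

penicillin, imipenem, tobramycin, levofloxacin, vancomycin

Penicillin 6 mm: ≤ 9 mm → resistant
Imipenem (18 mm) ≤ 25 mm — R
Tobramycin 15 mm: ≤ 15 mm → R
Chloramphenicol: 25 mm is in 21–26 mm ⇒ intermediate
Levofloxacin (13 mm) ≤ 17 mm — R
Vancomycin 17 mm: ≤ 20 mm — Resistant
Colistin: 28 mm is ≥ 26 mm — susceptible
Cefazolin 25 mm: ≥ 24 mm → susceptible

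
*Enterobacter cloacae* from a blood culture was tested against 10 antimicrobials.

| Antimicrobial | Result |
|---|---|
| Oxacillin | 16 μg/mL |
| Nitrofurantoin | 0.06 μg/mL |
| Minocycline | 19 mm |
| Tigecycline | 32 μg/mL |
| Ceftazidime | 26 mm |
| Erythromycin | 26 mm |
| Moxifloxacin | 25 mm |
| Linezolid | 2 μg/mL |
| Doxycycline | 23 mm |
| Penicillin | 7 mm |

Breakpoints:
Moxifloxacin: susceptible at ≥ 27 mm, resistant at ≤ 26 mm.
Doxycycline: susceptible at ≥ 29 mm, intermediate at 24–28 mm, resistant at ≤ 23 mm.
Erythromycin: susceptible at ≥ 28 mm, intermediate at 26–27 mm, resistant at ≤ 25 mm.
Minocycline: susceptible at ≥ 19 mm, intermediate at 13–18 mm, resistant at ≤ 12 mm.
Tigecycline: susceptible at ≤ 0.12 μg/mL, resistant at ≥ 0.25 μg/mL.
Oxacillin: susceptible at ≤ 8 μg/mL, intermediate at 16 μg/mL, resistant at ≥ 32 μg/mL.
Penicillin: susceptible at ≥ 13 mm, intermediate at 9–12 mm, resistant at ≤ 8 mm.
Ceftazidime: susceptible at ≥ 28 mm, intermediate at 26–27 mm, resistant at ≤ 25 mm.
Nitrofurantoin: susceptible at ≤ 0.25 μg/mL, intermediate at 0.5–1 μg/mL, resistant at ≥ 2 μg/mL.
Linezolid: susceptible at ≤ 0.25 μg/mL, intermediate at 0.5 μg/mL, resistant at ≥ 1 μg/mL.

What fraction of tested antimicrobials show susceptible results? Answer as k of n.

2 of 10

Oxacillin: 16 μg/mL is = 16 μg/mL ⇒ intermediate
Nitrofurantoin (0.06 μg/mL) ≤ 0.25 μg/mL → Susceptible
Minocycline 19 mm: ≥ 19 mm → Susceptible
Tigecycline: 32 μg/mL is ≥ 0.25 μg/mL → Resistant
Ceftazidime 26 mm: in 26–27 mm — intermediate
Erythromycin: 26 mm is in 26–27 mm ⇒ I
Moxifloxacin: 25 mm is ≤ 26 mm ⇒ resistant
Linezolid 2 μg/mL: ≥ 1 μg/mL → Resistant
Doxycycline 23 mm: ≤ 23 mm — R
Penicillin (7 mm) ≤ 8 mm ⇒ Resistant
Susceptible: 2/10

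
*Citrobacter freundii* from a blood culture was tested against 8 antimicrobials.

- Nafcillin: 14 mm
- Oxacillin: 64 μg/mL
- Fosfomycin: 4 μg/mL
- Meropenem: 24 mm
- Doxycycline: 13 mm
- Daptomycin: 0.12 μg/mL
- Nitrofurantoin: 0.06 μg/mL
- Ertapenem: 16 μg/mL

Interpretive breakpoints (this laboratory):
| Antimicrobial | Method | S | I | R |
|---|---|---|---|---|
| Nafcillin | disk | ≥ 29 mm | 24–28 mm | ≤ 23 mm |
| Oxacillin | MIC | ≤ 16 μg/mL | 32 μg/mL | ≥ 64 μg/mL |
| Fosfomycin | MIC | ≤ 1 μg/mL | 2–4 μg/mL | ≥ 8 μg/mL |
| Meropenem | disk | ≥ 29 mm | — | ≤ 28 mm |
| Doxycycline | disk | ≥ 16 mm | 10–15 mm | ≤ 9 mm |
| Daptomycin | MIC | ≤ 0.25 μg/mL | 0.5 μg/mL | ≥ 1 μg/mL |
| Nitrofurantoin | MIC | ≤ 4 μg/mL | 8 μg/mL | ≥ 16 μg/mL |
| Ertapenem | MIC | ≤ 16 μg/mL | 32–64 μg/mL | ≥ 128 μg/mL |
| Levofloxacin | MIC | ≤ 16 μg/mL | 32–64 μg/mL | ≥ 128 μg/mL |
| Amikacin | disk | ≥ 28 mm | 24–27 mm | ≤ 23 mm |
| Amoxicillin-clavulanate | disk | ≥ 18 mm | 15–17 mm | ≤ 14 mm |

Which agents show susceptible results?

daptomycin, nitrofurantoin, ertapenem

Nafcillin (14 mm) ≤ 23 mm — R
Oxacillin 64 μg/mL: ≥ 64 μg/mL — resistant
Fosfomycin: 4 μg/mL is in 2–4 μg/mL → intermediate
Meropenem (24 mm) ≤ 28 mm → resistant
Doxycycline (13 mm) in 10–15 mm → Intermediate
Daptomycin 0.12 μg/mL: ≤ 0.25 μg/mL ⇒ susceptible
Nitrofurantoin: 0.06 μg/mL is ≤ 4 μg/mL → susceptible
Ertapenem: 16 μg/mL is ≤ 16 μg/mL → Susceptible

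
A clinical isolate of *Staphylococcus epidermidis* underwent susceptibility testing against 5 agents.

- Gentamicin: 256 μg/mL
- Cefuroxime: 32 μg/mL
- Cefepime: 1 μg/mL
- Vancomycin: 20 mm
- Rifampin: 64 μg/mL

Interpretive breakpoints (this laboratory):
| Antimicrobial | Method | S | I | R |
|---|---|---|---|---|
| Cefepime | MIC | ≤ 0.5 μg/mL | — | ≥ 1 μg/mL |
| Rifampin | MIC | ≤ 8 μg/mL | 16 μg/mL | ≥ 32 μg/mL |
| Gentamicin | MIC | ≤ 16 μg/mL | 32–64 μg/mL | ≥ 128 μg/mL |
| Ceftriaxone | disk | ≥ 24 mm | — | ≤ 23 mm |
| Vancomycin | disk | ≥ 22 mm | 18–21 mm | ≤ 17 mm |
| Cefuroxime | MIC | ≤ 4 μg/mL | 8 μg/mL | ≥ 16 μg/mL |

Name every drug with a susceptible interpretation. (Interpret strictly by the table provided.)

Gentamicin (256 μg/mL) ≥ 128 μg/mL — Resistant
Cefuroxime (32 μg/mL) ≥ 16 μg/mL ⇒ R
Cefepime (1 μg/mL) ≥ 1 μg/mL — R
Vancomycin: 20 mm is in 18–21 mm → intermediate
Rifampin 64 μg/mL: ≥ 32 μg/mL → Resistant

none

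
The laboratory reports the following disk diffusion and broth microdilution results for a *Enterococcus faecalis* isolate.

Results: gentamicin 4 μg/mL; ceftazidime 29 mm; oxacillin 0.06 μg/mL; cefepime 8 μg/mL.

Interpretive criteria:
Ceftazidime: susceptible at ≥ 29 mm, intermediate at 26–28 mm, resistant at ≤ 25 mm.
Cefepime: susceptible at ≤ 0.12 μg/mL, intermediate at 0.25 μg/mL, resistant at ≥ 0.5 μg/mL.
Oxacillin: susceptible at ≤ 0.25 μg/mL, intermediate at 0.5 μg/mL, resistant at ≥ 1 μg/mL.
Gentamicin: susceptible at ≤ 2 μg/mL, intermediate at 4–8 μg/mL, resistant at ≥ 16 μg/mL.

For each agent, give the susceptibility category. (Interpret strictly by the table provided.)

I, S, S, R

Gentamicin 4 μg/mL: in 4–8 μg/mL → intermediate
Ceftazidime: 29 mm is ≥ 29 mm ⇒ Susceptible
Oxacillin 0.06 μg/mL: ≤ 0.25 μg/mL → S
Cefepime (8 μg/mL) ≥ 0.5 μg/mL — R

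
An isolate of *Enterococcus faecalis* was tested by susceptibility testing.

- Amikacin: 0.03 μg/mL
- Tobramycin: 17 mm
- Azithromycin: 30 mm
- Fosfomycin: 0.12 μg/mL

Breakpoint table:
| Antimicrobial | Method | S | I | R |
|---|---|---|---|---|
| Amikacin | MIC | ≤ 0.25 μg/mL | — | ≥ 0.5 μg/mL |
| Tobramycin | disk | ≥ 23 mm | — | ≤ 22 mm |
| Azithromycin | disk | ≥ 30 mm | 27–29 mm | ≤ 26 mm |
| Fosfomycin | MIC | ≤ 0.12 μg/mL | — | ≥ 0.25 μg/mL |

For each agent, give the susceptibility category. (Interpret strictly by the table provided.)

S, R, S, S

Amikacin 0.03 μg/mL: ≤ 0.25 μg/mL — susceptible
Tobramycin 17 mm: ≤ 22 mm — R
Azithromycin: 30 mm is ≥ 30 mm ⇒ susceptible
Fosfomycin (0.12 μg/mL) ≤ 0.12 μg/mL ⇒ susceptible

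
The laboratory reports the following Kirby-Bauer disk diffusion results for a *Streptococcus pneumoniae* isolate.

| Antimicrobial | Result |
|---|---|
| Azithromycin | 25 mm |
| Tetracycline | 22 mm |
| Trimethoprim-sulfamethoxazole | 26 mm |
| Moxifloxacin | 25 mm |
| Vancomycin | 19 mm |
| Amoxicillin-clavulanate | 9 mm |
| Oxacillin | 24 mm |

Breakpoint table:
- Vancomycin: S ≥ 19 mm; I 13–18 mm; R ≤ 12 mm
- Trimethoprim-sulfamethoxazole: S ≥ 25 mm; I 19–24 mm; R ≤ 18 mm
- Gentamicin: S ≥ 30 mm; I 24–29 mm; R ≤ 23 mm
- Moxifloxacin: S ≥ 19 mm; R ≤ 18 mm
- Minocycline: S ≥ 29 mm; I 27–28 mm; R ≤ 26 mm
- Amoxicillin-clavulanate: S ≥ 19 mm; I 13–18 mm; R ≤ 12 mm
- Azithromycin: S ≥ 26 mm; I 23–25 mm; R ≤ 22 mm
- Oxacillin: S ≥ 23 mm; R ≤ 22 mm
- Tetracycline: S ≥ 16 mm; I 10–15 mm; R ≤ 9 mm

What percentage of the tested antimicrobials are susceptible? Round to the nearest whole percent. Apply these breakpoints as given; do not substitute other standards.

Azithromycin: 25 mm is in 23–25 mm — I
Tetracycline (22 mm) ≥ 16 mm ⇒ susceptible
Trimethoprim-sulfamethoxazole: 26 mm is ≥ 25 mm → S
Moxifloxacin 25 mm: ≥ 19 mm → S
Vancomycin: 19 mm is ≥ 19 mm → S
Amoxicillin-clavulanate (9 mm) ≤ 12 mm — R
Oxacillin (24 mm) ≥ 23 mm → susceptible
Susceptible: 5/7

71%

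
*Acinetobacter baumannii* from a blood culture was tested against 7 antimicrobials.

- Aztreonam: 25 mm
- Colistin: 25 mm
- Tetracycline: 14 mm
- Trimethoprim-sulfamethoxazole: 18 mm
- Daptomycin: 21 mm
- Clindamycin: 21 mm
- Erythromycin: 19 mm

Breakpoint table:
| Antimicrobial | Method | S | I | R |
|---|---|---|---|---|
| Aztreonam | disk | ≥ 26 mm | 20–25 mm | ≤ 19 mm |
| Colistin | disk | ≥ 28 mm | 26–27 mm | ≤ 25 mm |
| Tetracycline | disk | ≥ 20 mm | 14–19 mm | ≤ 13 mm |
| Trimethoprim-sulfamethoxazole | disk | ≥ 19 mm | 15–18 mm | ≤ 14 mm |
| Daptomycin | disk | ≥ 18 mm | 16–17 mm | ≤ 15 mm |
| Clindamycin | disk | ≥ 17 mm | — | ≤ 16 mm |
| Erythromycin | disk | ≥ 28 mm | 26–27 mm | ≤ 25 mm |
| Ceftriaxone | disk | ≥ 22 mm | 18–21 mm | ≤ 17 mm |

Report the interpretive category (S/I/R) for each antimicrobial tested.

I, R, I, I, S, S, R

Aztreonam 25 mm: in 20–25 mm — intermediate
Colistin (25 mm) ≤ 25 mm → R
Tetracycline 14 mm: in 14–19 mm — Intermediate
Trimethoprim-sulfamethoxazole: 18 mm is in 15–18 mm — I
Daptomycin 21 mm: ≥ 18 mm → S
Clindamycin: 21 mm is ≥ 17 mm ⇒ Susceptible
Erythromycin: 19 mm is ≤ 25 mm → R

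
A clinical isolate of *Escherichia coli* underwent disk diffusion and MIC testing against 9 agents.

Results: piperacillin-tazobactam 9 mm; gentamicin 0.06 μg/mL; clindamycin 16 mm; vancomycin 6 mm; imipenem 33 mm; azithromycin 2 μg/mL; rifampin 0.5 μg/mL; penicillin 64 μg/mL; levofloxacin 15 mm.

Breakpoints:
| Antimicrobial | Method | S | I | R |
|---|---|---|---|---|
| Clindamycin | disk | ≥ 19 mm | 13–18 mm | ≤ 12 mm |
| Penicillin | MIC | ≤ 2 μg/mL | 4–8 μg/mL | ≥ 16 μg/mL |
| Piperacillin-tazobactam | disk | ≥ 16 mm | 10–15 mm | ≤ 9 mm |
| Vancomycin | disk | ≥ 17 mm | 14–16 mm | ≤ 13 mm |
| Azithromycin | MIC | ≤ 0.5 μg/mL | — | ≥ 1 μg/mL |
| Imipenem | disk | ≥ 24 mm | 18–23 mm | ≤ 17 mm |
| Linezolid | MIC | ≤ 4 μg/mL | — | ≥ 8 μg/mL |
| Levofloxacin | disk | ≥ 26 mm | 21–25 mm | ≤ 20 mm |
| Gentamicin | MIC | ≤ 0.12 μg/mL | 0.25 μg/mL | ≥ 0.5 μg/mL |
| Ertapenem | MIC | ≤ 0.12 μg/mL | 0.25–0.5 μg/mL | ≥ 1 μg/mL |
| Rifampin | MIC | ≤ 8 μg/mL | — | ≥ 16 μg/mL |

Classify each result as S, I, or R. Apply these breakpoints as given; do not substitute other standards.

R, S, I, R, S, R, S, R, R

Piperacillin-tazobactam (9 mm) ≤ 9 mm ⇒ Resistant
Gentamicin (0.06 μg/mL) ≤ 0.12 μg/mL ⇒ Susceptible
Clindamycin (16 mm) in 13–18 mm ⇒ Intermediate
Vancomycin 6 mm: ≤ 13 mm ⇒ resistant
Imipenem (33 mm) ≥ 24 mm — S
Azithromycin 2 μg/mL: ≥ 1 μg/mL — resistant
Rifampin: 0.5 μg/mL is ≤ 8 μg/mL → susceptible
Penicillin 64 μg/mL: ≥ 16 μg/mL ⇒ resistant
Levofloxacin: 15 mm is ≤ 20 mm ⇒ Resistant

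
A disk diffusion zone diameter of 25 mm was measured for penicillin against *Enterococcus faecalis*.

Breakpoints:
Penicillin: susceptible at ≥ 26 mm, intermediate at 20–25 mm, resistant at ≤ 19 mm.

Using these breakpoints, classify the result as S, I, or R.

Intermediate

Penicillin (25 mm) in 20–25 mm — Intermediate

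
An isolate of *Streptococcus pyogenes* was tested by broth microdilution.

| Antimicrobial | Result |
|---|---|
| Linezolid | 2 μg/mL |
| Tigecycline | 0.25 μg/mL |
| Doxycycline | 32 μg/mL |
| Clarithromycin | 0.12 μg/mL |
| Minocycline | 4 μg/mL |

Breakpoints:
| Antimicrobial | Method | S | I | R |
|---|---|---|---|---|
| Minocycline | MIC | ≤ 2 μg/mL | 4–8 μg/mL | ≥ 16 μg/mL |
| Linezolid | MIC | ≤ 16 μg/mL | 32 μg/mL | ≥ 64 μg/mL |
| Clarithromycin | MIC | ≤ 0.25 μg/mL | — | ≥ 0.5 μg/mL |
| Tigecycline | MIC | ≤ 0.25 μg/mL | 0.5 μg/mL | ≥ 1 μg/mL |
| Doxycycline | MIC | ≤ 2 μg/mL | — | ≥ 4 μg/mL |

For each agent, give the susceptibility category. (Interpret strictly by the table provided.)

Linezolid: 2 μg/mL is ≤ 16 μg/mL → S
Tigecycline 0.25 μg/mL: ≤ 0.25 μg/mL — Susceptible
Doxycycline (32 μg/mL) ≥ 4 μg/mL ⇒ R
Clarithromycin 0.12 μg/mL: ≤ 0.25 μg/mL ⇒ Susceptible
Minocycline (4 μg/mL) in 4–8 μg/mL ⇒ intermediate

S, S, R, S, I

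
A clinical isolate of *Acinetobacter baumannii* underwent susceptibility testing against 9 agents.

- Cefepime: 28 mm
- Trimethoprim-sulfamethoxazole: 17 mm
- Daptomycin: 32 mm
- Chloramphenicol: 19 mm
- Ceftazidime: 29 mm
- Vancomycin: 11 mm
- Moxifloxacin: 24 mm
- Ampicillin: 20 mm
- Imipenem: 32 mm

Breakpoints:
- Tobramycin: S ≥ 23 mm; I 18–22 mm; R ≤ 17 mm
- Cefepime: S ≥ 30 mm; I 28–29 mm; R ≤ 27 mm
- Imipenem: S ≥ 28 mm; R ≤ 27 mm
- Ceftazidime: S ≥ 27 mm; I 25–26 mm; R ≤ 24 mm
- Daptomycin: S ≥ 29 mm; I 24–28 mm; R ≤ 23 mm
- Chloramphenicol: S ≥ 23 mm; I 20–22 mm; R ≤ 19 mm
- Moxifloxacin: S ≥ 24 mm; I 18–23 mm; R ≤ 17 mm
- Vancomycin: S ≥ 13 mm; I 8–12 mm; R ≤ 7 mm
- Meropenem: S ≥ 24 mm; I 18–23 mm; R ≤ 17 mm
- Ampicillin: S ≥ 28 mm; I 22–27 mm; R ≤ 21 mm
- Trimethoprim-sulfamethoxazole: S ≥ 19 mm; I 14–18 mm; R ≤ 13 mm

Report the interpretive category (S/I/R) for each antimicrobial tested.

Cefepime: 28 mm is in 28–29 mm — Intermediate
Trimethoprim-sulfamethoxazole 17 mm: in 14–18 mm — I
Daptomycin (32 mm) ≥ 29 mm ⇒ Susceptible
Chloramphenicol: 19 mm is ≤ 19 mm ⇒ R
Ceftazidime: 29 mm is ≥ 27 mm ⇒ S
Vancomycin (11 mm) in 8–12 mm ⇒ intermediate
Moxifloxacin: 24 mm is ≥ 24 mm ⇒ Susceptible
Ampicillin (20 mm) ≤ 21 mm → resistant
Imipenem (32 mm) ≥ 28 mm ⇒ susceptible

I, I, S, R, S, I, S, R, S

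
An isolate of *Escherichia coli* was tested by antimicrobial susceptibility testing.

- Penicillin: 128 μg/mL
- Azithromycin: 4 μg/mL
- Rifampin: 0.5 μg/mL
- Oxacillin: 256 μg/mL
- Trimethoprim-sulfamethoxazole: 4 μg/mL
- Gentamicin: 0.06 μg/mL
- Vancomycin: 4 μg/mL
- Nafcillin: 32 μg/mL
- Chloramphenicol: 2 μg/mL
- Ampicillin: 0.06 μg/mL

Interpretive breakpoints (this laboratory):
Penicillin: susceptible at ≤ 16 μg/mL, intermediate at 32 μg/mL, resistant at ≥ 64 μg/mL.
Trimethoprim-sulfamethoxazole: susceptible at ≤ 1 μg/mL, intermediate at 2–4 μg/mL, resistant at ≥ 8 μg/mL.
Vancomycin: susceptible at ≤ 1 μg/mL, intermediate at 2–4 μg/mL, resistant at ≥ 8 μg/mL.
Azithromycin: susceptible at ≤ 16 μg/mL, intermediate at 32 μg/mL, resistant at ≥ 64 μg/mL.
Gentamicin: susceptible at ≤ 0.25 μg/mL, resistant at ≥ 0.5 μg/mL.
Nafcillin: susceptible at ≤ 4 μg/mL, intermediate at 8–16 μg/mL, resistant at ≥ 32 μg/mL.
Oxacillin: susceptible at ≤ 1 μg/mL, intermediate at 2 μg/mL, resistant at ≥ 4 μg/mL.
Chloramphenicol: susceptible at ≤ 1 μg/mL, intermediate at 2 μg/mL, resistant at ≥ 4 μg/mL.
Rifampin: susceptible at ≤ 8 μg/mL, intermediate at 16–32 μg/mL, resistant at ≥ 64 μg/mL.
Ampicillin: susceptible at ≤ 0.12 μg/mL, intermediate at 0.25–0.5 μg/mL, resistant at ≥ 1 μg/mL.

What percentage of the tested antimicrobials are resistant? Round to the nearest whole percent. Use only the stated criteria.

Penicillin 128 μg/mL: ≥ 64 μg/mL ⇒ resistant
Azithromycin: 4 μg/mL is ≤ 16 μg/mL — S
Rifampin (0.5 μg/mL) ≤ 8 μg/mL — Susceptible
Oxacillin: 256 μg/mL is ≥ 4 μg/mL — Resistant
Trimethoprim-sulfamethoxazole (4 μg/mL) in 2–4 μg/mL — Intermediate
Gentamicin (0.06 μg/mL) ≤ 0.25 μg/mL ⇒ Susceptible
Vancomycin 4 μg/mL: in 2–4 μg/mL → intermediate
Nafcillin: 32 μg/mL is ≥ 32 μg/mL ⇒ Resistant
Chloramphenicol (2 μg/mL) = 2 μg/mL → intermediate
Ampicillin: 0.06 μg/mL is ≤ 0.12 μg/mL ⇒ S
Resistant: 3/10

30%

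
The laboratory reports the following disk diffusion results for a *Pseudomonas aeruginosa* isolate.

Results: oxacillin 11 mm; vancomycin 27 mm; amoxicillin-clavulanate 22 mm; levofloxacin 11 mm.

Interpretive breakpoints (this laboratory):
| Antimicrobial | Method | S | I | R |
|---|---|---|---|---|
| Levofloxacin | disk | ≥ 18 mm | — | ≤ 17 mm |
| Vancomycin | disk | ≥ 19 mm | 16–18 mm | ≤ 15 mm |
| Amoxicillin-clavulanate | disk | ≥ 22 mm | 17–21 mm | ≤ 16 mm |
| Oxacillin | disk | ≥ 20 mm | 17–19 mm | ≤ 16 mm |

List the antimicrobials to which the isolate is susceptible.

Oxacillin 11 mm: ≤ 16 mm — R
Vancomycin (27 mm) ≥ 19 mm — S
Amoxicillin-clavulanate (22 mm) ≥ 22 mm → susceptible
Levofloxacin 11 mm: ≤ 17 mm → Resistant

vancomycin, amoxicillin-clavulanate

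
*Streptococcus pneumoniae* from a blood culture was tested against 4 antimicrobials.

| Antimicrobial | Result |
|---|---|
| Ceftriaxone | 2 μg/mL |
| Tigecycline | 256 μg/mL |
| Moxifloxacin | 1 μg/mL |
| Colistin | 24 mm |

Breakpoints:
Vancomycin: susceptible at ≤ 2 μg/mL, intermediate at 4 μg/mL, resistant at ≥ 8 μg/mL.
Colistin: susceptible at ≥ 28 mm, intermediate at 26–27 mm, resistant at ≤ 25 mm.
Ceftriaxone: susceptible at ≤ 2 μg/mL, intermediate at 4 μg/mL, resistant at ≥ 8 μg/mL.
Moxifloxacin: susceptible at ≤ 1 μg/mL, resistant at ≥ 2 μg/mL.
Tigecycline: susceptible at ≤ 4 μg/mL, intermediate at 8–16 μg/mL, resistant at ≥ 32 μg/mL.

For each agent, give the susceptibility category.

S, R, S, R

Ceftriaxone 2 μg/mL: ≤ 2 μg/mL ⇒ susceptible
Tigecycline 256 μg/mL: ≥ 32 μg/mL — resistant
Moxifloxacin: 1 μg/mL is ≤ 1 μg/mL → S
Colistin: 24 mm is ≤ 25 mm — R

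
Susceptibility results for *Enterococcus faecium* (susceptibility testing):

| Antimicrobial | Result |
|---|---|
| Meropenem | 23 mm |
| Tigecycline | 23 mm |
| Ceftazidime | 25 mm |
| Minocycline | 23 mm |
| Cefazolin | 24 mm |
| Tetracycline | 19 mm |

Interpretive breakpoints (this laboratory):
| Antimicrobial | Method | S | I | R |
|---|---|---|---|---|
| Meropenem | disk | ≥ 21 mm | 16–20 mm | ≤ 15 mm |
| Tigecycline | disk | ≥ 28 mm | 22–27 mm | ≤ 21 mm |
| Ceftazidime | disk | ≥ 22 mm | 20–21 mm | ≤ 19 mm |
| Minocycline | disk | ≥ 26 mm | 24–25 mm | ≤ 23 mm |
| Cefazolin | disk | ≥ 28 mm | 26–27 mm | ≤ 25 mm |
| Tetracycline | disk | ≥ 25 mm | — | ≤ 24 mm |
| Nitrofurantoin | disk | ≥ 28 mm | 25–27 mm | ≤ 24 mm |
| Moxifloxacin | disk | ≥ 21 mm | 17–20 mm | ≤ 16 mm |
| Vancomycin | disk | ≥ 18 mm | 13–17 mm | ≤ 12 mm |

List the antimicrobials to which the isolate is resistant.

Meropenem 23 mm: ≥ 21 mm ⇒ Susceptible
Tigecycline (23 mm) in 22–27 mm → intermediate
Ceftazidime 25 mm: ≥ 22 mm → susceptible
Minocycline (23 mm) ≤ 23 mm → resistant
Cefazolin 24 mm: ≤ 25 mm — resistant
Tetracycline 19 mm: ≤ 24 mm ⇒ resistant

minocycline, cefazolin, tetracycline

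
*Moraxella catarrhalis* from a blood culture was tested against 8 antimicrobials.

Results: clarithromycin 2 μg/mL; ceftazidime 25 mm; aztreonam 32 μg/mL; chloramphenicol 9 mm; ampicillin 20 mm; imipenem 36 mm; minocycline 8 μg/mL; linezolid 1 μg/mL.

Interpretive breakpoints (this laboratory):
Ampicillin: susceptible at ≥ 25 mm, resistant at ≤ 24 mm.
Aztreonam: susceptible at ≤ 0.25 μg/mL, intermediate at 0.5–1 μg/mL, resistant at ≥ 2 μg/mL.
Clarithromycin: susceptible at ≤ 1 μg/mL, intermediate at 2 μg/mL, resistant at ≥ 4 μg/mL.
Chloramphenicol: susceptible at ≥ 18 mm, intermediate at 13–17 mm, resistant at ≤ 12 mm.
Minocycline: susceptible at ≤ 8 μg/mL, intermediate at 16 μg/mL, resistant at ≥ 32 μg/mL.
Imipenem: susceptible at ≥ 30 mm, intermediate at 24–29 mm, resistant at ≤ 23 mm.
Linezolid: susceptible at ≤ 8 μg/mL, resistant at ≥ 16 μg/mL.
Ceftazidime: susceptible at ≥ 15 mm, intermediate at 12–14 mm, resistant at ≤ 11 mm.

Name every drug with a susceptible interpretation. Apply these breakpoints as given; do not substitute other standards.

Clarithromycin 2 μg/mL: = 2 μg/mL — intermediate
Ceftazidime 25 mm: ≥ 15 mm ⇒ S
Aztreonam 32 μg/mL: ≥ 2 μg/mL → Resistant
Chloramphenicol: 9 mm is ≤ 12 mm — Resistant
Ampicillin: 20 mm is ≤ 24 mm ⇒ resistant
Imipenem (36 mm) ≥ 30 mm — S
Minocycline 8 μg/mL: ≤ 8 μg/mL ⇒ S
Linezolid 1 μg/mL: ≤ 8 μg/mL ⇒ S

ceftazidime, imipenem, minocycline, linezolid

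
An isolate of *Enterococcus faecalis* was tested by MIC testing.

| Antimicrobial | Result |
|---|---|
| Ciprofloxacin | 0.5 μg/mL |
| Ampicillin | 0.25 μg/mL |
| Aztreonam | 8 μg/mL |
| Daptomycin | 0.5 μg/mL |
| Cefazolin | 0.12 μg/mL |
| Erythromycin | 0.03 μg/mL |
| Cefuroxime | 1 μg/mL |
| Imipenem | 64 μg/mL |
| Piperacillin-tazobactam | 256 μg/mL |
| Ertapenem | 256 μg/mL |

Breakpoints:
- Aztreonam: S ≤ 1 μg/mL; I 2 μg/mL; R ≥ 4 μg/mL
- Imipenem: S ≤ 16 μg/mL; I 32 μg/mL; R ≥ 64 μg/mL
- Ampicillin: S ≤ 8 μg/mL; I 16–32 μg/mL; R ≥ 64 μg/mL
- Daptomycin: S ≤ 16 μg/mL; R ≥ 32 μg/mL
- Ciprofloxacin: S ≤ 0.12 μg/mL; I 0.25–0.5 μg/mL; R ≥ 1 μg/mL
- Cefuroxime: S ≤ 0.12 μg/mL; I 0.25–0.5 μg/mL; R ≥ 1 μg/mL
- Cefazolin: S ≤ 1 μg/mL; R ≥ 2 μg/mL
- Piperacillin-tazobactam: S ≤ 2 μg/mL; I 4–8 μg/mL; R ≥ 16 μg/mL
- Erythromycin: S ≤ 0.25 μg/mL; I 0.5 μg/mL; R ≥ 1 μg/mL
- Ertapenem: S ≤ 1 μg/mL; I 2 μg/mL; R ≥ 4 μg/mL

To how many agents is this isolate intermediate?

1

Ciprofloxacin (0.5 μg/mL) in 0.25–0.5 μg/mL ⇒ Intermediate
Ampicillin: 0.25 μg/mL is ≤ 8 μg/mL ⇒ susceptible
Aztreonam 8 μg/mL: ≥ 4 μg/mL ⇒ Resistant
Daptomycin: 0.5 μg/mL is ≤ 16 μg/mL — Susceptible
Cefazolin 0.12 μg/mL: ≤ 1 μg/mL ⇒ Susceptible
Erythromycin (0.03 μg/mL) ≤ 0.25 μg/mL → susceptible
Cefuroxime: 1 μg/mL is ≥ 1 μg/mL → R
Imipenem (64 μg/mL) ≥ 64 μg/mL — resistant
Piperacillin-tazobactam (256 μg/mL) ≥ 16 μg/mL — R
Ertapenem (256 μg/mL) ≥ 4 μg/mL ⇒ Resistant
Intermediate: 1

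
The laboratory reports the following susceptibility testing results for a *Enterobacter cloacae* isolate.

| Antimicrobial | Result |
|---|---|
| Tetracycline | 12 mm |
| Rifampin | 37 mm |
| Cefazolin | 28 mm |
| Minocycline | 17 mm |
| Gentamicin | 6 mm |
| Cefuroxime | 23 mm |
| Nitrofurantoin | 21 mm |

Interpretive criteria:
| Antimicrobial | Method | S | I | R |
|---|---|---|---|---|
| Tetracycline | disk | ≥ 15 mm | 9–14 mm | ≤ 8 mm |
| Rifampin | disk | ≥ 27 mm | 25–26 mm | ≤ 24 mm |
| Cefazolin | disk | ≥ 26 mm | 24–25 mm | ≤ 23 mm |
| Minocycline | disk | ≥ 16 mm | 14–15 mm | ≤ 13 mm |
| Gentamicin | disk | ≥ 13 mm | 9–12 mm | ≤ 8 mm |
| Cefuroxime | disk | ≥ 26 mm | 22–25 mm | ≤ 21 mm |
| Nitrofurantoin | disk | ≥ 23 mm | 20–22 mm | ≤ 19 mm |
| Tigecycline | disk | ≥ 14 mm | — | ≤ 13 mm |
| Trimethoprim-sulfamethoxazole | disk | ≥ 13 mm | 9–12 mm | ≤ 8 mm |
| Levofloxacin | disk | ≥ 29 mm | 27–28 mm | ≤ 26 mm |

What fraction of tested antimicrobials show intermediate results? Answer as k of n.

Tetracycline: 12 mm is in 9–14 mm ⇒ I
Rifampin: 37 mm is ≥ 27 mm ⇒ susceptible
Cefazolin 28 mm: ≥ 26 mm → S
Minocycline: 17 mm is ≥ 16 mm → susceptible
Gentamicin (6 mm) ≤ 8 mm ⇒ R
Cefuroxime 23 mm: in 22–25 mm → intermediate
Nitrofurantoin (21 mm) in 20–22 mm — I
Intermediate: 3/7

3 of 7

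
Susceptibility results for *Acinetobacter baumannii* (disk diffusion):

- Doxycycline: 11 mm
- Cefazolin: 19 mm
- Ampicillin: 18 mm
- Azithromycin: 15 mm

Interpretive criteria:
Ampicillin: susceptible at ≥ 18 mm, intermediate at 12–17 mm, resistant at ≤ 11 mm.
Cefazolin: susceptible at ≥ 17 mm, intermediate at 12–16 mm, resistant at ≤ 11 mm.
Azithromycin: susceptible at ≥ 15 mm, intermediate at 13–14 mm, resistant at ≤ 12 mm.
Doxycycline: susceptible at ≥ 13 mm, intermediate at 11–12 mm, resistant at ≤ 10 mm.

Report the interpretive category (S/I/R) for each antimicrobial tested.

I, S, S, S

Doxycycline: 11 mm is in 11–12 mm → Intermediate
Cefazolin 19 mm: ≥ 17 mm → susceptible
Ampicillin: 18 mm is ≥ 18 mm — susceptible
Azithromycin: 15 mm is ≥ 15 mm → susceptible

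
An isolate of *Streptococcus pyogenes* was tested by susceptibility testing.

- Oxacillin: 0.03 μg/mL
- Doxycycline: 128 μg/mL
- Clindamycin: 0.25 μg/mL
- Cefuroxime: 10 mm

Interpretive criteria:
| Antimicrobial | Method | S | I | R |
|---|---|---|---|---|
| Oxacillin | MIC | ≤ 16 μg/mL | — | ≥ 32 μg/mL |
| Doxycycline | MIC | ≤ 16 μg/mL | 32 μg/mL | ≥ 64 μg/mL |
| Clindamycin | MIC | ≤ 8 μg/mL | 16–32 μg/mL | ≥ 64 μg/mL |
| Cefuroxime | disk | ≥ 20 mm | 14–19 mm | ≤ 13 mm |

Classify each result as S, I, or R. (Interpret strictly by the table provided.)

Oxacillin 0.03 μg/mL: ≤ 16 μg/mL ⇒ S
Doxycycline: 128 μg/mL is ≥ 64 μg/mL → Resistant
Clindamycin (0.25 μg/mL) ≤ 8 μg/mL ⇒ S
Cefuroxime (10 mm) ≤ 13 mm ⇒ resistant

S, R, S, R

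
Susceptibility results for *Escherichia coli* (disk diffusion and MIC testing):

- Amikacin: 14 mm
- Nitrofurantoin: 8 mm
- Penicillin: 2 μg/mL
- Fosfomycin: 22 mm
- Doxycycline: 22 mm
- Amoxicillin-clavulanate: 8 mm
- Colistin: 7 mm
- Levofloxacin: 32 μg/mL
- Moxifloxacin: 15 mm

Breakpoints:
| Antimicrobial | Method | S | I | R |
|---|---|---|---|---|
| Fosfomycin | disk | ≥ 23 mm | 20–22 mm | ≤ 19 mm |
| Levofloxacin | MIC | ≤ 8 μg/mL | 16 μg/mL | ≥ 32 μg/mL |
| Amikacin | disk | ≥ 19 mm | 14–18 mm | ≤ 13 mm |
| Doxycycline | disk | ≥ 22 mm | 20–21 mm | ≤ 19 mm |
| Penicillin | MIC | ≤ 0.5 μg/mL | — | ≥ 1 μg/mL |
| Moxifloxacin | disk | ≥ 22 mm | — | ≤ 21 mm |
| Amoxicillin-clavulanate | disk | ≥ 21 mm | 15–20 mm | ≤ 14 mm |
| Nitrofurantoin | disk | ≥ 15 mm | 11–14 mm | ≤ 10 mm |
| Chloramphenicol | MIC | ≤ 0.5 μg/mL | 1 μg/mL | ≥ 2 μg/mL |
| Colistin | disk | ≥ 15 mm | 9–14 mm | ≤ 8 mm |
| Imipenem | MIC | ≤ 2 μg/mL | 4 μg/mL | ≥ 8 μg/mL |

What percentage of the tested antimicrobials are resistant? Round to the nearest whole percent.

Amikacin 14 mm: in 14–18 mm → intermediate
Nitrofurantoin: 8 mm is ≤ 10 mm ⇒ R
Penicillin (2 μg/mL) ≥ 1 μg/mL → resistant
Fosfomycin (22 mm) in 20–22 mm — Intermediate
Doxycycline 22 mm: ≥ 22 mm — susceptible
Amoxicillin-clavulanate 8 mm: ≤ 14 mm — Resistant
Colistin (7 mm) ≤ 8 mm → R
Levofloxacin: 32 μg/mL is ≥ 32 μg/mL ⇒ R
Moxifloxacin (15 mm) ≤ 21 mm ⇒ R
Resistant: 6/9

67%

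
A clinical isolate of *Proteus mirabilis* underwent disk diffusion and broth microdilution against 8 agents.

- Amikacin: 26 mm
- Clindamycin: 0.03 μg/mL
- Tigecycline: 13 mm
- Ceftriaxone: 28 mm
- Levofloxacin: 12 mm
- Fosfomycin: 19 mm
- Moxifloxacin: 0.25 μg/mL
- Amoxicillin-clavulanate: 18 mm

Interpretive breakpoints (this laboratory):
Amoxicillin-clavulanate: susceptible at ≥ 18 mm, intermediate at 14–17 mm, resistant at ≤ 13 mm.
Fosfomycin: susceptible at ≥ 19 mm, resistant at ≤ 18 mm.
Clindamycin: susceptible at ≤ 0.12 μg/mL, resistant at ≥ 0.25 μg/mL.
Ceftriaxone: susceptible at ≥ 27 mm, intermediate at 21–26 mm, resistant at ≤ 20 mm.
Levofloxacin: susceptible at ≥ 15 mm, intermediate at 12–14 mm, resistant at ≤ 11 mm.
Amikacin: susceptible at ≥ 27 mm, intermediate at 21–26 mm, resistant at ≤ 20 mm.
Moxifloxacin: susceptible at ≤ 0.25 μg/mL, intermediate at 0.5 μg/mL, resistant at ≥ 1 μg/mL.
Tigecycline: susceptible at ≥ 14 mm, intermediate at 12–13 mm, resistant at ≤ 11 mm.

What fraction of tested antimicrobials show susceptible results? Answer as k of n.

Amikacin (26 mm) in 21–26 mm — intermediate
Clindamycin 0.03 μg/mL: ≤ 0.12 μg/mL ⇒ susceptible
Tigecycline (13 mm) in 12–13 mm → Intermediate
Ceftriaxone: 28 mm is ≥ 27 mm ⇒ S
Levofloxacin: 12 mm is in 12–14 mm ⇒ intermediate
Fosfomycin (19 mm) ≥ 19 mm → S
Moxifloxacin: 0.25 μg/mL is ≤ 0.25 μg/mL ⇒ S
Amoxicillin-clavulanate 18 mm: ≥ 18 mm — Susceptible
Susceptible: 5/8

5 of 8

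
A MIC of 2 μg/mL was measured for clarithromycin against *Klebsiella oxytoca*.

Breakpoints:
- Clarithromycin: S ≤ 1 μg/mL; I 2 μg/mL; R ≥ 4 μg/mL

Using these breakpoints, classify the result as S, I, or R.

Clarithromycin 2 μg/mL: = 2 μg/mL — I

Intermediate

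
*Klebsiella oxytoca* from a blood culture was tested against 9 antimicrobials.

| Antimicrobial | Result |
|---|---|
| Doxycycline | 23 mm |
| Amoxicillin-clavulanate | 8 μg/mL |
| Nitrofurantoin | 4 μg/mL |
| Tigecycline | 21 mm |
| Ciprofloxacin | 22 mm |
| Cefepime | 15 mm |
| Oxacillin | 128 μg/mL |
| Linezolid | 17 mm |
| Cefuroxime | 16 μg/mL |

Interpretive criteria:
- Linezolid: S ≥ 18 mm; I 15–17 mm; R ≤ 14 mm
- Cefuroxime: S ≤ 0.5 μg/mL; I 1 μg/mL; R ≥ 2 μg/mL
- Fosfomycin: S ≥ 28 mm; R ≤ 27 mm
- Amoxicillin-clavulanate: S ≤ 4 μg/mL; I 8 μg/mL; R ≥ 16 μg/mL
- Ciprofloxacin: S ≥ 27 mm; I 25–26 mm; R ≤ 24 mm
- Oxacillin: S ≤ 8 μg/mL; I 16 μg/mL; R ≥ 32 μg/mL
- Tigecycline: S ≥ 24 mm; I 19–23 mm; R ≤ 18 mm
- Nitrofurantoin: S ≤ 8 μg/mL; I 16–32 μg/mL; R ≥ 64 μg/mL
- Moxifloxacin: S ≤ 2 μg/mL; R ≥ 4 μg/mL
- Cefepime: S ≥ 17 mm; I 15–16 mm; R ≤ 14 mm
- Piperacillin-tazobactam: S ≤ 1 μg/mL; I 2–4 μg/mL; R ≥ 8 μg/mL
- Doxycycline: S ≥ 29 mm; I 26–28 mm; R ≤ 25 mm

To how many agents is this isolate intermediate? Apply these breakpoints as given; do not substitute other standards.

4

Doxycycline (23 mm) ≤ 25 mm ⇒ Resistant
Amoxicillin-clavulanate 8 μg/mL: = 8 μg/mL → intermediate
Nitrofurantoin 4 μg/mL: ≤ 8 μg/mL — Susceptible
Tigecycline 21 mm: in 19–23 mm → I
Ciprofloxacin: 22 mm is ≤ 24 mm → Resistant
Cefepime (15 mm) in 15–16 mm → I
Oxacillin 128 μg/mL: ≥ 32 μg/mL — resistant
Linezolid: 17 mm is in 15–17 mm — intermediate
Cefuroxime (16 μg/mL) ≥ 2 μg/mL ⇒ R
Intermediate: 4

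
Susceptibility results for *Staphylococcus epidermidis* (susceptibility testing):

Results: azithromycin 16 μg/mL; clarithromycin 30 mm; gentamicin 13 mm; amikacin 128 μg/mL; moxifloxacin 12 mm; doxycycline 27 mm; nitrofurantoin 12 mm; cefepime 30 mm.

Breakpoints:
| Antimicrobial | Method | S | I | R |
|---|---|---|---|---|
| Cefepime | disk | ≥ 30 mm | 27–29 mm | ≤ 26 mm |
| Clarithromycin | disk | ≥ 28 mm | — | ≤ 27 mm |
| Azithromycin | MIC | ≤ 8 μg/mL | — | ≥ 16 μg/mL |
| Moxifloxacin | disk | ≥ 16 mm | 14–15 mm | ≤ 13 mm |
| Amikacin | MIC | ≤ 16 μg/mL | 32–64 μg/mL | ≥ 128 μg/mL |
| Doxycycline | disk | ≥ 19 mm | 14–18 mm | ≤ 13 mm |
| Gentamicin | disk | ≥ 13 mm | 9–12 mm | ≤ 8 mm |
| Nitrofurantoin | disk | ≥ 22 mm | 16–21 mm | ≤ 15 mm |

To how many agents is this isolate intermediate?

Azithromycin: 16 μg/mL is ≥ 16 μg/mL — resistant
Clarithromycin (30 mm) ≥ 28 mm — Susceptible
Gentamicin 13 mm: ≥ 13 mm ⇒ Susceptible
Amikacin: 128 μg/mL is ≥ 128 μg/mL ⇒ Resistant
Moxifloxacin: 12 mm is ≤ 13 mm ⇒ Resistant
Doxycycline: 27 mm is ≥ 19 mm → Susceptible
Nitrofurantoin: 12 mm is ≤ 15 mm ⇒ R
Cefepime 30 mm: ≥ 30 mm — S
Intermediate: 0

0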